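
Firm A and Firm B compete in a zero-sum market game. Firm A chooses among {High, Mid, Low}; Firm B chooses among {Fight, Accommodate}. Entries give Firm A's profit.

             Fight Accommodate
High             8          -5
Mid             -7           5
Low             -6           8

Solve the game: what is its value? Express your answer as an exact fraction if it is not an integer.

34/27

Row minima: High → -5, Mid → -7, Low → -6; maximin = -5.
Column maxima: Fight → 8, Accommodate → 8; minimax = 8.
-5 ≠ 8, so there is no saddle point; optimal play is mixed.
Mid is strictly dominated by Low, so Firm A never plays it.
On the remaining 2×2 (High, Low vs Fight, Accommodate):
Let Firm A play High with probability p. Expected payoff against Fight: 8p + (-6)(1−p) = 14p − 6; against Accommodate: (-5)p + 8(1−p) = −13p + 8.
Setting these equal: 14p − 6 = −13p + 8 ⇒ 27p = 14 ⇒ p = 14/27, and the value is (14)·(14/27) − 6 = 34/27.
For Firm B: with q = P(Fight), equating High's and Low's payoffs gives 13q − 5 = −14q + 8 ⇒ q = 13/27.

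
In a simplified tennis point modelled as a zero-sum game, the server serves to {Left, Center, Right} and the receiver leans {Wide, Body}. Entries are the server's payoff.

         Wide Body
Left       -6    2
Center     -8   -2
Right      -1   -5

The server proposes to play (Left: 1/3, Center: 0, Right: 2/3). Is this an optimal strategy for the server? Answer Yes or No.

Against Wide this mix gives (1/3)·(-6) + (2/3)·(-1) = -8/3.
Against Body this mix gives (1/3)·2 + (2/3)·(-5) = -8/3.
All of the receiver's active replies (Wide, Body) yield -8/3, and no column does worse for the server. The mix makes the receiver indifferent and guarantees -8/3, so it is optimal.

Yes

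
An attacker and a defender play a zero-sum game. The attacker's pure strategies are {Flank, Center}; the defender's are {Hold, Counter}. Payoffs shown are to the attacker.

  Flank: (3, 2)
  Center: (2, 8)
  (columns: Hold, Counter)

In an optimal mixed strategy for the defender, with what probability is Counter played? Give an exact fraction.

1/7

Row minima: Flank → 2, Center → 2; maximin = 2.
Column maxima: Hold → 3, Counter → 8; minimax = 3.
2 ≠ 3, so there is no saddle point; optimal play is mixed.
Let the attacker play Flank with probability p. Expected payoff against Hold: 3p + 2(1−p) = p + 2; against Counter: 2p + 8(1−p) = −6p + 8.
Setting these equal: p + 2 = −6p + 8 ⇒ 7p = 6 ⇒ p = 6/7, and the value is (1)·(6/7) + 2 = 20/7.
For the defender: with q = P(Hold), equating Flank's and Center's payoffs gives q + 2 = −6q + 8 ⇒ q = 6/7.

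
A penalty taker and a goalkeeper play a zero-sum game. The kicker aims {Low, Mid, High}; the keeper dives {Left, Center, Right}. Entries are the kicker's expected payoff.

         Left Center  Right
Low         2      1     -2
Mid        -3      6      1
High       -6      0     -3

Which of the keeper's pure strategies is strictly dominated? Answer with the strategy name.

Right holds the kicker's payoff strictly below Center in every row: -2 < 1, 1 < 6, -3 < 0.
So Center is strictly dominated for the keeper.

Center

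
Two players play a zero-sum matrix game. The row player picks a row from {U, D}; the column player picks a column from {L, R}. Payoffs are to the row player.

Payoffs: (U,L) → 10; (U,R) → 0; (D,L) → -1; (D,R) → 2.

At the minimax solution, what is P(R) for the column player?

Row minima: U → 0, D → -1; maximin = 0.
Column maxima: L → 10, R → 2; minimax = 2.
0 ≠ 2, so there is no saddle point; optimal play is mixed.
Let the row player play U with probability p. Expected payoff against L: 10p + (-1)(1−p) = 11p − 1; against R: 0p + 2(1−p) = −2p + 2.
Setting these equal: 11p − 1 = −2p + 2 ⇒ 13p = 3 ⇒ p = 3/13, and the value is (11)·(3/13) − 1 = 20/13.
For the column player: with q = P(L), equating U's and D's payoffs gives 10q = −3q + 2 ⇒ q = 2/13.

11/13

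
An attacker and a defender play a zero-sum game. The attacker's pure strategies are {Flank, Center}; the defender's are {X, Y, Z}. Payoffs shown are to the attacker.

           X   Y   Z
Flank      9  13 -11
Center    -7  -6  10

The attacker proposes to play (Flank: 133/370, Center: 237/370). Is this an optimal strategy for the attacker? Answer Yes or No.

Against X this mix gives (133/370)·9 + (237/370)·(-7) = -231/185.
Against Y this mix gives (133/370)·13 + (237/370)·(-6) = 307/370.
Against Z this mix gives (133/370)·(-11) + (237/370)·10 = 907/370.
The defender will play X, holding the attacker to -231/185. Shifting weight toward the row that does better against X would raise this floor (the equalizing mix achieves 13/37 against both X and Z), so the proposed strategy is not optimal.

No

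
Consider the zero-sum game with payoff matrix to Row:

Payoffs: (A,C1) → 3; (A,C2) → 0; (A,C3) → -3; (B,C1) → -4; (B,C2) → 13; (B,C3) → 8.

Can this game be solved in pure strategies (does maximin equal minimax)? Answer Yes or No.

No

Row minima: A → -3, B → -4; maximin = -3.
Column maxima: C1 → 3, C2 → 13, C3 → 8; minimax = 3.
-3 ≠ 3, so no pure-strategy equilibrium exists.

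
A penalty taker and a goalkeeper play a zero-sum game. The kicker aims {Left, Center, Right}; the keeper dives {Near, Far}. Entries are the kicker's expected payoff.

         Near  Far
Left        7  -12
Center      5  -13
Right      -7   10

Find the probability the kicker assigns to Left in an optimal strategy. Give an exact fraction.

Row minima: Left → -12, Center → -13, Right → -7; maximin = -7.
Column maxima: Near → 7, Far → 10; minimax = 7.
-7 ≠ 7, so there is no saddle point; optimal play is mixed.
Center is strictly dominated by Left, so the kicker never plays it.
On the remaining 2×2 (Left, Right vs Near, Far):
Let the kicker play Left with probability p. Expected payoff against Near: 7p + (-7)(1−p) = 14p − 7; against Far: (-12)p + 10(1−p) = −22p + 10.
Setting these equal: 14p − 7 = −22p + 10 ⇒ 36p = 17 ⇒ p = 17/36, and the value is (14)·(17/36) − 7 = -7/18.
For the keeper: with q = P(Near), equating Left's and Right's payoffs gives 19q − 12 = −17q + 10 ⇒ q = 11/18.

17/36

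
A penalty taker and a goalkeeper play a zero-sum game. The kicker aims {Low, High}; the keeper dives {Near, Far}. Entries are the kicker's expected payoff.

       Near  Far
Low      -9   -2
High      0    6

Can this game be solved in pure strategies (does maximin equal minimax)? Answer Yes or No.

Row minima: Low → -9, High → 0; maximin = 0.
Column maxima: Near → 0, Far → 6; minimax = 0.
maximin = minimax = 0, so a saddle point exists.

Yes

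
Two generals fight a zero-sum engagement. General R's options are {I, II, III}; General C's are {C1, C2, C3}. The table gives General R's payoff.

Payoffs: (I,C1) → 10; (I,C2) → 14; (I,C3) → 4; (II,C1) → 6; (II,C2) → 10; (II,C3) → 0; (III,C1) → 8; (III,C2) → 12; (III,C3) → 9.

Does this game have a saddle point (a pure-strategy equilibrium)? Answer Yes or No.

Row minima: I → 4, II → 0, III → 8; maximin = 8.
Column maxima: C1 → 10, C2 → 14, C3 → 9; minimax = 9.
8 ≠ 9, so no pure-strategy equilibrium exists.

No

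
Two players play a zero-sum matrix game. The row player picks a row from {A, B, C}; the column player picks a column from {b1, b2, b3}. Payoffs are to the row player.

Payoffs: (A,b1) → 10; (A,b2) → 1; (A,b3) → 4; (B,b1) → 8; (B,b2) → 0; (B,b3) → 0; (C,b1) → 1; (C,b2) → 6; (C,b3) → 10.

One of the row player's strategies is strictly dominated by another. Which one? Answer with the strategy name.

A gives a strictly higher payoff than B against every column: 10 > 8, 1 > 0, 4 > 0.
So B is strictly dominated and the row player never plays it.

B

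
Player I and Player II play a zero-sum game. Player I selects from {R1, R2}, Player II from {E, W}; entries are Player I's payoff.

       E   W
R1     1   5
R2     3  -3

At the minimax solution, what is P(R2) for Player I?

2/5

Row minima: R1 → 1, R2 → -3; maximin = 1.
Column maxima: E → 3, W → 5; minimax = 3.
1 ≠ 3, so there is no saddle point; optimal play is mixed.
Let Player I play R1 with probability p. Expected payoff against E: 1p + 3(1−p) = −2p + 3; against W: 5p + (-3)(1−p) = 8p − 3.
Setting these equal: −2p + 3 = 8p − 3 ⇒ −10p = -6 ⇒ p = 3/5, and the value is (-2)·(3/5) + 3 = 9/5.
For Player II: with q = P(E), equating R1's and R2's payoffs gives −4q + 5 = 6q − 3 ⇒ q = 4/5.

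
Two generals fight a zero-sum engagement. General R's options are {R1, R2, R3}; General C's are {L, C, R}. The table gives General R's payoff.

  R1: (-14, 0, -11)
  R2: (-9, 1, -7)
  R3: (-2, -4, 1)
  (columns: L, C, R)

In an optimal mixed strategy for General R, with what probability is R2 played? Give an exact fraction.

1/6

Row minima: R1 → -14, R2 → -9, R3 → -4; maximin = -4.
Column maxima: L → -2, C → 1, R → 1; minimax = -2.
-4 ≠ -2, so there is no saddle point; optimal play is mixed.
R1 is strictly dominated by R2, so General R never plays it.
R is strictly dominated by L (it gives General R strictly more in every row), so General C never plays it.
On the remaining 2×2 (R2, R3 vs L, C):
Let General R play R2 with probability p. Expected payoff against L: (-9)p + (-2)(1−p) = −7p − 2; against C: 1p + (-4)(1−p) = 5p − 4.
Setting these equal: −7p − 2 = 5p − 4 ⇒ −12p = -2 ⇒ p = 1/6, and the value is (-7)·(1/6) − 2 = -19/6.
For General C: with q = P(L), equating R2's and R3's payoffs gives −10q + 1 = 2q − 4 ⇒ q = 5/12.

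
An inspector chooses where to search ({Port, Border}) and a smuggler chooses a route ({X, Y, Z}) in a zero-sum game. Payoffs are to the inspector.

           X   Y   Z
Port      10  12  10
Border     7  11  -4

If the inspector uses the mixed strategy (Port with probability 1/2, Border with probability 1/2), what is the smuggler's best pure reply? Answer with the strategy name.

If the smuggler plays X, the inspector's expected payoff is (1/2)·10 + (1/2)·7 = 17/2.
If the smuggler plays Y, the inspector's expected payoff is (1/2)·12 + (1/2)·11 = 23/2.
If the smuggler plays Z, the inspector's expected payoff is (1/2)·10 + (1/2)·(-4) = 3.
The smuggler minimizes the inspector's payoff; the smallest is 3, so the best response is Z.

Z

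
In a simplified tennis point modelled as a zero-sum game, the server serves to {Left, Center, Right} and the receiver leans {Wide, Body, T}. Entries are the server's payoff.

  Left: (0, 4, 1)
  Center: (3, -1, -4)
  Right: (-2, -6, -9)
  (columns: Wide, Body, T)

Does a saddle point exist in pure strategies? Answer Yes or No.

Row minima: Left → 0, Center → -4, Right → -9; maximin = 0.
Column maxima: Wide → 3, Body → 4, T → 1; minimax = 1.
0 ≠ 1, so no pure-strategy equilibrium exists.

No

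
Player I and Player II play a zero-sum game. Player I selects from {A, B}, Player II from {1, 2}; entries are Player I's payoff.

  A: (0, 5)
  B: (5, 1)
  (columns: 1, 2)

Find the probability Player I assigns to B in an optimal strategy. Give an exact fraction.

5/9

Row minima: A → 0, B → 1; maximin = 1.
Column maxima: 1 → 5, 2 → 5; minimax = 5.
1 ≠ 5, so there is no saddle point; optimal play is mixed.
Let Player I play A with probability p. Expected payoff against 1: 0p + 5(1−p) = −5p + 5; against 2: 5p + 1(1−p) = 4p + 1.
Setting these equal: −5p + 5 = 4p + 1 ⇒ −9p = -4 ⇒ p = 4/9, and the value is (-5)·(4/9) + 5 = 25/9.
For Player II: with q = P(1), equating A's and B's payoffs gives −5q + 5 = 4q + 1 ⇒ q = 4/9.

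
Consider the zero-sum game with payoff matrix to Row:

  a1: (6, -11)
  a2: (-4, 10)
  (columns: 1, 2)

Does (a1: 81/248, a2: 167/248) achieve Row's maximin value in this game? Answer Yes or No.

No

Against 1 this mix gives (81/248)·6 + (167/248)·(-4) = -91/124.
Against 2 this mix gives (81/248)·(-11) + (167/248)·10 = 779/248.
Column will play 1, holding Row to -91/124. Shifting weight toward the row that does better against 1 would raise this floor (the equalizing mix achieves 16/31 against both 1 and 2), so the proposed strategy is not optimal.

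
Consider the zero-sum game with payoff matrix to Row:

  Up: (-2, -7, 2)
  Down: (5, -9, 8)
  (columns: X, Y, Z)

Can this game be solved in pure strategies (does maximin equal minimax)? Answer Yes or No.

Row minima: Up → -7, Down → -9; maximin = -7.
Column maxima: X → 5, Y → -7, Z → 8; minimax = -7.
maximin = minimax = -7, so a saddle point exists.

Yes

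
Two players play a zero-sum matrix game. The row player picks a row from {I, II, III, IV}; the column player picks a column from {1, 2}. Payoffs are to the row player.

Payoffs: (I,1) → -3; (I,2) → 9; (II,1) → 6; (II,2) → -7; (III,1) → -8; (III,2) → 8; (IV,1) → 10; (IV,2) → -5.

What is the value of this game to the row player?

25/9

Row minima: I → -3, II → -7, III → -8, IV → -5; maximin = -3.
Column maxima: 1 → 10, 2 → 9; minimax = 9.
-3 ≠ 9, so there is no saddle point; optimal play is mixed.
II is strictly dominated by IV, so the row player never plays it.
III is strictly dominated by I, so the row player never plays it.
On the remaining 2×2 (I, IV vs 1, 2):
Let the row player play I with probability p. Expected payoff against 1: (-3)p + 10(1−p) = −13p + 10; against 2: 9p + (-5)(1−p) = 14p − 5.
Setting these equal: −13p + 10 = 14p − 5 ⇒ −27p = -15 ⇒ p = 5/9, and the value is (-13)·(5/9) + 10 = 25/9.
For the column player: with q = P(1), equating I's and IV's payoffs gives −12q + 9 = 15q − 5 ⇒ q = 14/27.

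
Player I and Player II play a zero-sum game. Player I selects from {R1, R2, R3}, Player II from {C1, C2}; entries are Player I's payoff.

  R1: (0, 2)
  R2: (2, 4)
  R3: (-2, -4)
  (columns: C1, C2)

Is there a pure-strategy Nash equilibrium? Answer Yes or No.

Yes

Row minima: R1 → 0, R2 → 2, R3 → -4; maximin = 2.
Column maxima: C1 → 2, C2 → 4; minimax = 2.
maximin = minimax = 2, so a saddle point exists.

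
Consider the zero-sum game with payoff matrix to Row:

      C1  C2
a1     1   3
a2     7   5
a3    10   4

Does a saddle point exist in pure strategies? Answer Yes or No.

Yes

Row minima: a1 → 1, a2 → 5, a3 → 4; maximin = 5.
Column maxima: C1 → 10, C2 → 5; minimax = 5.
maximin = minimax = 5, so a saddle point exists.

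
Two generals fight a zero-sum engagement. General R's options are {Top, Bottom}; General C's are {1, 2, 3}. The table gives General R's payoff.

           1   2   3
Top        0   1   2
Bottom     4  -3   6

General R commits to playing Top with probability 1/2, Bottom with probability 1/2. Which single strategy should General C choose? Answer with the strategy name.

2

If General C plays 1, General R's expected payoff is (1/2)·0 + (1/2)·4 = 2.
If General C plays 2, General R's expected payoff is (1/2)·1 + (1/2)·(-3) = -1.
If General C plays 3, General R's expected payoff is (1/2)·2 + (1/2)·6 = 4.
General C minimizes General R's payoff; the smallest is -1, so the best response is 2.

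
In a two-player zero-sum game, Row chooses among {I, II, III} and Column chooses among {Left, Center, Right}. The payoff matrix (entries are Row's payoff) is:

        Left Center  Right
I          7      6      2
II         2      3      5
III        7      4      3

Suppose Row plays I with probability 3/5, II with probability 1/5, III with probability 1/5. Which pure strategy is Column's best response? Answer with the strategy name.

If Column plays Left, Row's expected payoff is (3/5)·7 + (1/5)·2 + (1/5)·7 = 6.
If Column plays Center, Row's expected payoff is (3/5)·6 + (1/5)·3 + (1/5)·4 = 5.
If Column plays Right, Row's expected payoff is (3/5)·2 + (1/5)·5 + (1/5)·3 = 14/5.
Column minimizes Row's payoff; the smallest is 14/5, so the best response is Right.

Right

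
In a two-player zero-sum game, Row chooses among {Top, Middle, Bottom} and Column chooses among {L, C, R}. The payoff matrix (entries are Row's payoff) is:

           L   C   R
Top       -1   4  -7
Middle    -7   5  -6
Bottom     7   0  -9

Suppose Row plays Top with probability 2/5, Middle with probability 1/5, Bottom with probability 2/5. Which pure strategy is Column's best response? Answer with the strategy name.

R

If Column plays L, Row's expected payoff is (2/5)·(-1) + (1/5)·(-7) + (2/5)·7 = 1.
If Column plays C, Row's expected payoff is (2/5)·4 + (1/5)·5 + (2/5)·0 = 13/5.
If Column plays R, Row's expected payoff is (2/5)·(-7) + (1/5)·(-6) + (2/5)·(-9) = -38/5.
Column minimizes Row's payoff; the smallest is -38/5, so the best response is R.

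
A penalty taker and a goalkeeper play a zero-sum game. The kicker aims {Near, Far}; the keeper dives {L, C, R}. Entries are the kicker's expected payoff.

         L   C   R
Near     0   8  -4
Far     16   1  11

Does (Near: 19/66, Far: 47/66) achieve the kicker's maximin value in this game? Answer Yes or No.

Against L this mix gives (19/66)·0 + (47/66)·16 = 376/33.
Against C this mix gives (19/66)·8 + (47/66)·1 = 199/66.
Against R this mix gives (19/66)·(-4) + (47/66)·11 = 147/22.
The keeper will play C, holding the kicker to 199/66. Shifting weight toward the row that does better against C would raise this floor (the equalizing mix achieves 46/11 against both C and R), so the proposed strategy is not optimal.

No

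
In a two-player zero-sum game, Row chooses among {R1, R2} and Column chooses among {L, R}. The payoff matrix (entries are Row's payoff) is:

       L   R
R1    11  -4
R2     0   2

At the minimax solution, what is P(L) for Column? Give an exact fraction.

6/17

Row minima: R1 → -4, R2 → 0; maximin = 0.
Column maxima: L → 11, R → 2; minimax = 2.
0 ≠ 2, so there is no saddle point; optimal play is mixed.
Let Row play R1 with probability p. Expected payoff against L: 11p + 0(1−p) = 11p; against R: (-4)p + 2(1−p) = −6p + 2.
Setting these equal: 11p = −6p + 2 ⇒ 17p = 2 ⇒ p = 2/17, and the value is (11)·(2/17) = 22/17.
For Column: with q = P(L), equating R1's and R2's payoffs gives 15q − 4 = −2q + 2 ⇒ q = 6/17.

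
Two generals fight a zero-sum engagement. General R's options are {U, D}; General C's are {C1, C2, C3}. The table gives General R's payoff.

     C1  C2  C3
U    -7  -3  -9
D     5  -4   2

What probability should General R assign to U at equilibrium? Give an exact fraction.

Row minima: U → -9, D → -4; maximin = -4.
Column maxima: C1 → 5, C2 → -3, C3 → 2; minimax = -3.
-4 ≠ -3, so there is no saddle point; optimal play is mixed.
C1 is strictly dominated by C3 (it gives General R strictly more in every row), so General C never plays it.
On the remaining 2×2 (U, D vs C2, C3):
Let General R play U with probability p. Expected payoff against C2: (-3)p + (-4)(1−p) = p − 4; against C3: (-9)p + 2(1−p) = −11p + 2.
Setting these equal: p − 4 = −11p + 2 ⇒ 12p = 6 ⇒ p = 1/2, and the value is (1)·(1/2) − 4 = -7/2.
For General C: with q = P(C2), equating U's and D's payoffs gives 6q − 9 = −6q + 2 ⇒ q = 11/12.

1/2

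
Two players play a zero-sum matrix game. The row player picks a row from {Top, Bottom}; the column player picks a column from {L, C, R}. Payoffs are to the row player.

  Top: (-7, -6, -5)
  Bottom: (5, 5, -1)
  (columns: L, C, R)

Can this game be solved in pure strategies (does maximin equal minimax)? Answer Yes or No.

Yes

Row minima: Top → -7, Bottom → -1; maximin = -1.
Column maxima: L → 5, C → 5, R → -1; minimax = -1.
maximin = minimax = -1, so a saddle point exists.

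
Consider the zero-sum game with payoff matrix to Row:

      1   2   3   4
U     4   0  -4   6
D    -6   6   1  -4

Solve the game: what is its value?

Row minima: U → -4, D → -6; maximin = -4.
Column maxima: 1 → 4, 2 → 6, 3 → 1, 4 → 6; minimax = 1.
-4 ≠ 1, so there is no saddle point; optimal play is mixed.
2 is strictly dominated by 3 (it gives Row strictly more in every row), so Column never plays it.
4 is strictly dominated by 1 (it gives Row strictly more in every row), so Column never plays it.
On the remaining 2×2 (U, D vs 1, 3):
Let Row play U with probability p. Expected payoff against 1: 4p + (-6)(1−p) = 10p − 6; against 3: (-4)p + 1(1−p) = −5p + 1.
Setting these equal: 10p − 6 = −5p + 1 ⇒ 15p = 7 ⇒ p = 7/15, and the value is (10)·(7/15) − 6 = -4/3.
For Column: with q = P(1), equating U's and D's payoffs gives 8q − 4 = −7q + 1 ⇒ q = 1/3.

-4/3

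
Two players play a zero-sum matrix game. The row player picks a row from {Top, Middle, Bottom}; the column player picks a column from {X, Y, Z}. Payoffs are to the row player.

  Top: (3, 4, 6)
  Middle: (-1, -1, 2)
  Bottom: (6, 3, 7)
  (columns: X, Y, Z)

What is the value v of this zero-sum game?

15/4

Row minima: Top → 3, Middle → -1, Bottom → 3; maximin = 3.
Column maxima: X → 6, Y → 4, Z → 7; minimax = 4.
3 ≠ 4, so there is no saddle point; optimal play is mixed.
Middle is strictly dominated by Top, so the row player never plays it.
Z is strictly dominated by X (it gives the row player strictly more in every row), so the column player never plays it.
On the remaining 2×2 (Top, Bottom vs X, Y):
Let the row player play Top with probability p. Expected payoff against X: 3p + 6(1−p) = −3p + 6; against Y: 4p + 3(1−p) = p + 3.
Setting these equal: −3p + 6 = p + 3 ⇒ −4p = -3 ⇒ p = 3/4, and the value is (-3)·(3/4) + 6 = 15/4.
For the column player: with q = P(X), equating Top's and Bottom's payoffs gives −q + 4 = 3q + 3 ⇒ q = 1/4.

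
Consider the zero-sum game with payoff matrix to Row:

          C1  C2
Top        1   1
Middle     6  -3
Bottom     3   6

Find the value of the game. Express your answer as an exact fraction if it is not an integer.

Row minima: Top → 1, Middle → -3, Bottom → 3; maximin = 3.
Column maxima: C1 → 6, C2 → 6; minimax = 6.
3 ≠ 6, so there is no saddle point; optimal play is mixed.
Top is strictly dominated by Bottom, so Row never plays it.
On the remaining 2×2 (Middle, Bottom vs C1, C2):
Let Row play Middle with probability p. Expected payoff against C1: 6p + 3(1−p) = 3p + 3; against C2: (-3)p + 6(1−p) = −9p + 6.
Setting these equal: 3p + 3 = −9p + 6 ⇒ 12p = 3 ⇒ p = 1/4, and the value is (3)·(1/4) + 3 = 15/4.
For Column: with q = P(C1), equating Middle's and Bottom's payoffs gives 9q − 3 = −3q + 6 ⇒ q = 3/4.

15/4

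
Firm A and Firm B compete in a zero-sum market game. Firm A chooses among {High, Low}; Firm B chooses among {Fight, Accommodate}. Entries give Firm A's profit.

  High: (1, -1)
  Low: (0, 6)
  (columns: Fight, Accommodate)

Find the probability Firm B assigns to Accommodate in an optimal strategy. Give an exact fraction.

Row minima: High → -1, Low → 0; maximin = 0.
Column maxima: Fight → 1, Accommodate → 6; minimax = 1.
0 ≠ 1, so there is no saddle point; optimal play is mixed.
Let Firm A play High with probability p. Expected payoff against Fight: 1p + 0(1−p) = p; against Accommodate: (-1)p + 6(1−p) = −7p + 6.
Setting these equal: p = −7p + 6 ⇒ 8p = 6 ⇒ p = 3/4, and the value is (1)·(3/4) = 3/4.
For Firm B: with q = P(Fight), equating High's and Low's payoffs gives 2q − 1 = −6q + 6 ⇒ q = 7/8.

1/8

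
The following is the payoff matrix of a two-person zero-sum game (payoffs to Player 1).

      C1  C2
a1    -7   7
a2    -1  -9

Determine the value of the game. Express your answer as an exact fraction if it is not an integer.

-35/11

Row minima: a1 → -7, a2 → -9; maximin = -7.
Column maxima: C1 → -1, C2 → 7; minimax = -1.
-7 ≠ -1, so there is no saddle point; optimal play is mixed.
Let Player 1 play a1 with probability p. Expected payoff against C1: (-7)p + (-1)(1−p) = −6p − 1; against C2: 7p + (-9)(1−p) = 16p − 9.
Setting these equal: −6p − 1 = 16p − 9 ⇒ −22p = -8 ⇒ p = 4/11, and the value is (-6)·(4/11) − 1 = -35/11.
For Player 2: with q = P(C1), equating a1's and a2's payoffs gives −14q + 7 = 8q − 9 ⇒ q = 8/11.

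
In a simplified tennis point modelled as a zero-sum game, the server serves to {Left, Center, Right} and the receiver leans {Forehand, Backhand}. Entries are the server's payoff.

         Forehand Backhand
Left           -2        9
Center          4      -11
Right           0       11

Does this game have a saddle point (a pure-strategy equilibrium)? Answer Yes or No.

No

Row minima: Left → -2, Center → -11, Right → 0; maximin = 0.
Column maxima: Forehand → 4, Backhand → 11; minimax = 4.
0 ≠ 4, so no pure-strategy equilibrium exists.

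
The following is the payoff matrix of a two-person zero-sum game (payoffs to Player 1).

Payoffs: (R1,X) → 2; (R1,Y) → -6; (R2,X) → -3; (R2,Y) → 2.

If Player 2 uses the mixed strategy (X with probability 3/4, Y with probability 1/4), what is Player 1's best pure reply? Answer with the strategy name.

R1

Expected payoff of R1: (3/4)·2 + (1/4)·(-6) = 0.
Expected payoff of R2: (3/4)·(-3) + (1/4)·2 = -7/4.
The largest is 0, so Player 1's best response is R1.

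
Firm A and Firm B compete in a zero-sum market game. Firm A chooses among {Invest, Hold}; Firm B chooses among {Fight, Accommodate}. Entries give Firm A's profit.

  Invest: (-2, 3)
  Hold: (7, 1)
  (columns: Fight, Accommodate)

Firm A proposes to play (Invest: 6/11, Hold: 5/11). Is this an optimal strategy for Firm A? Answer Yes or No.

Against Fight this mix gives (6/11)·(-2) + (5/11)·7 = 23/11.
Against Accommodate this mix gives (6/11)·3 + (5/11)·1 = 23/11.
All of Firm B's active replies (Fight, Accommodate) yield 23/11, and no column does worse for Firm A. The mix makes Firm B indifferent and guarantees 23/11, so it is optimal.

Yes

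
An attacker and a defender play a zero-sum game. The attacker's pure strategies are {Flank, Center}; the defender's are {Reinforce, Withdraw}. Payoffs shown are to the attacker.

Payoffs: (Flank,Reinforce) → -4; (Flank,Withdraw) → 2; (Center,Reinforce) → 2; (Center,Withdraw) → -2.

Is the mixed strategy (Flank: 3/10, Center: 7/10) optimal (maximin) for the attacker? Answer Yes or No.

No

Against Reinforce this mix gives (3/10)·(-4) + (7/10)·2 = 1/5.
Against Withdraw this mix gives (3/10)·2 + (7/10)·(-2) = -4/5.
The defender will play Withdraw, holding the attacker to -4/5. Shifting weight toward the row that does better against Withdraw would raise this floor (the equalizing mix achieves -2/5 against both Withdraw and Reinforce), so the proposed strategy is not optimal.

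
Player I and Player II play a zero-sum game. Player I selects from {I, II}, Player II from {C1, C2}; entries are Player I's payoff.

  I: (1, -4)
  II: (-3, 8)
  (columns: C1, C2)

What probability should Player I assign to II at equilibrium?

Row minima: I → -4, II → -3; maximin = -3.
Column maxima: C1 → 1, C2 → 8; minimax = 1.
-3 ≠ 1, so there is no saddle point; optimal play is mixed.
Let Player I play I with probability p. Expected payoff against C1: 1p + (-3)(1−p) = 4p − 3; against C2: (-4)p + 8(1−p) = −12p + 8.
Setting these equal: 4p − 3 = −12p + 8 ⇒ 16p = 11 ⇒ p = 11/16, and the value is (4)·(11/16) − 3 = -1/4.
For Player II: with q = P(C1), equating I's and II's payoffs gives 5q − 4 = −11q + 8 ⇒ q = 3/4.

5/16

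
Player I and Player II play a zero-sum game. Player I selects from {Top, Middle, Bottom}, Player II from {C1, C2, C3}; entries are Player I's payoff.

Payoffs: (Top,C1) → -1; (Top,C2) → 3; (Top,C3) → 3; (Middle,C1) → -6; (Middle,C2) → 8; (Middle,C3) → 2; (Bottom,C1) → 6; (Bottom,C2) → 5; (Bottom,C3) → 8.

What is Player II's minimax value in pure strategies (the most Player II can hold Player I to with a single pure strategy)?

Column maxima: C1 → 6, C2 → 8, C3 → 8.
The smallest of these is 6.

6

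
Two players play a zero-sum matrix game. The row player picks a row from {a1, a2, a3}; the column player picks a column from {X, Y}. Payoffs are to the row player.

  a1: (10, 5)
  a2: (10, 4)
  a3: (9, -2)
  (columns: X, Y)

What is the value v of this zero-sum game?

5

Row minima: a1 → 5, a2 → 4, a3 → -2; maximin = 5.
Column maxima: X → 10, Y → 5; minimax = 5.
Since maximin = minimax = 5, there is a saddle point and the value is 5.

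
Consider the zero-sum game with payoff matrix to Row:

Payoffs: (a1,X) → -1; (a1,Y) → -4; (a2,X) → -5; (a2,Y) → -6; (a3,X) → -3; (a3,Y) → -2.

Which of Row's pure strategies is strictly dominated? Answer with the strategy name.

a2

a1 gives a strictly higher payoff than a2 against every column: -1 > -5, -4 > -6.
So a2 is strictly dominated and Row never plays it.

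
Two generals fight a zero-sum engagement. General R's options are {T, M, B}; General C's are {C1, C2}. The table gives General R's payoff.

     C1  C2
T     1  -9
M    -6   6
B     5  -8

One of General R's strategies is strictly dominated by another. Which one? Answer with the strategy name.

B gives a strictly higher payoff than T against every column: 5 > 1, -8 > -9.
So T is strictly dominated and General R never plays it.

T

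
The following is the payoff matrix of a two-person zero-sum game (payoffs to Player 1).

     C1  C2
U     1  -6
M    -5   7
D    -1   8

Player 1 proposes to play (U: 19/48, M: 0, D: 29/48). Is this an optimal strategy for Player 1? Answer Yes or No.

No

Against C1 this mix gives (19/48)·1 + (29/48)·(-1) = -5/24.
Against C2 this mix gives (19/48)·(-6) + (29/48)·8 = 59/24.
Player 2 will play C1, holding Player 1 to -5/24. Shifting weight toward the row that does better against C1 would raise this floor (the equalizing mix achieves 1/8 against both C1 and C2), so the proposed strategy is not optimal.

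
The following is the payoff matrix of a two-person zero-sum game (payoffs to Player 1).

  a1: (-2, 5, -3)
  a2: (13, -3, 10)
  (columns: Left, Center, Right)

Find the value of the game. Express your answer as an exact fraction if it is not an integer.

41/21

Row minima: a1 → -3, a2 → -3; maximin = -3.
Column maxima: Left → 13, Center → 5, Right → 10; minimax = 5.
-3 ≠ 5, so there is no saddle point; optimal play is mixed.
Left is strictly dominated by Right (it gives Player 1 strictly more in every row), so Player 2 never plays it.
On the remaining 2×2 (a1, a2 vs Center, Right):
Let Player 1 play a1 with probability p. Expected payoff against Center: 5p + (-3)(1−p) = 8p − 3; against Right: (-3)p + 10(1−p) = −13p + 10.
Setting these equal: 8p − 3 = −13p + 10 ⇒ 21p = 13 ⇒ p = 13/21, and the value is (8)·(13/21) − 3 = 41/21.
For Player 2: with q = P(Center), equating a1's and a2's payoffs gives 8q − 3 = −13q + 10 ⇒ q = 13/21.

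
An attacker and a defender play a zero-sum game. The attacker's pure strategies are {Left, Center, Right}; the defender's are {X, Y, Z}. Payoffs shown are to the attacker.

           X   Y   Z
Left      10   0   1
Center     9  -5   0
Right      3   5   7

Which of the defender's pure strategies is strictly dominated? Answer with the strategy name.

Y holds the attacker's payoff strictly below Z in every row: 0 < 1, -5 < 0, 5 < 7.
So Z is strictly dominated for the defender.

Z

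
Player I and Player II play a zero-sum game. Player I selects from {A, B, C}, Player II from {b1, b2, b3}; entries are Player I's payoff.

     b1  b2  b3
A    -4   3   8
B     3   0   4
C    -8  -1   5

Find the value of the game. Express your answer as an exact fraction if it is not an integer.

Row minima: A → -4, B → 0, C → -8; maximin = 0.
Column maxima: b1 → 3, b2 → 3, b3 → 8; minimax = 3.
0 ≠ 3, so there is no saddle point; optimal play is mixed.
C is strictly dominated by A, so Player I never plays it.
b3 is strictly dominated by b1 (it gives Player I strictly more in every row), so Player II never plays it.
On the remaining 2×2 (A, B vs b1, b2):
Let Player I play A with probability p. Expected payoff against b1: (-4)p + 3(1−p) = −7p + 3; against b2: 3p + 0(1−p) = 3p.
Setting these equal: −7p + 3 = 3p ⇒ −10p = -3 ⇒ p = 3/10, and the value is (-7)·(3/10) + 3 = 9/10.
For Player II: with q = P(b1), equating A's and B's payoffs gives −7q + 3 = 3q ⇒ q = 3/10.

9/10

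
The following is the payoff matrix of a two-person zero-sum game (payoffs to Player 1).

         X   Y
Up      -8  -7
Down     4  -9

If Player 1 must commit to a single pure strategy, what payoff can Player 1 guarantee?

Row minima: Up → -8, Down → -9.
The best of these is -8.

-8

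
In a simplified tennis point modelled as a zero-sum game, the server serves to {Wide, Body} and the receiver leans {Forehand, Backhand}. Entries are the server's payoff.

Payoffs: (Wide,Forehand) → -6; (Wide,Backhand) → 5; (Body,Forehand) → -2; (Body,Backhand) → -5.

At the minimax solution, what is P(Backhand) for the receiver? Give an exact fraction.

Row minima: Wide → -6, Body → -5; maximin = -5.
Column maxima: Forehand → -2, Backhand → 5; minimax = -2.
-5 ≠ -2, so there is no saddle point; optimal play is mixed.
Let the server play Wide with probability p. Expected payoff against Forehand: (-6)p + (-2)(1−p) = −4p − 2; against Backhand: 5p + (-5)(1−p) = 10p − 5.
Setting these equal: −4p − 2 = 10p − 5 ⇒ −14p = -3 ⇒ p = 3/14, and the value is (-4)·(3/14) − 2 = -20/7.
For the receiver: with q = P(Forehand), equating Wide's and Body's payoffs gives −11q + 5 = 3q − 5 ⇒ q = 5/7.

2/7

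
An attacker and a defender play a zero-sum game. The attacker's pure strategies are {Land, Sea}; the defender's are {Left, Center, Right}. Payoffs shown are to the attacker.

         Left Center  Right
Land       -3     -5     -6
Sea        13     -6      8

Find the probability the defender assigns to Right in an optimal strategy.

Row minima: Land → -6, Sea → -6; maximin = -6.
Column maxima: Left → 13, Center → -5, Right → 8; minimax = -5.
-6 ≠ -5, so there is no saddle point; optimal play is mixed.
Left is strictly dominated by Center (it gives the attacker strictly more in every row), so the defender never plays it.
On the remaining 2×2 (Land, Sea vs Center, Right):
Let the attacker play Land with probability p. Expected payoff against Center: (-5)p + (-6)(1−p) = p − 6; against Right: (-6)p + 8(1−p) = −14p + 8.
Setting these equal: p − 6 = −14p + 8 ⇒ 15p = 14 ⇒ p = 14/15, and the value is (1)·(14/15) − 6 = -76/15.
For the defender: with q = P(Center), equating Land's and Sea's payoffs gives q − 6 = −14q + 8 ⇒ q = 14/15.

1/15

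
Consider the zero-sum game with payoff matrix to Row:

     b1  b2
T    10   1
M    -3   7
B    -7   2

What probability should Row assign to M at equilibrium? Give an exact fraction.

9/19

Row minima: T → 1, M → -3, B → -7; maximin = 1.
Column maxima: b1 → 10, b2 → 7; minimax = 7.
1 ≠ 7, so there is no saddle point; optimal play is mixed.
B is strictly dominated by M, so Row never plays it.
On the remaining 2×2 (T, M vs b1, b2):
Let Row play T with probability p. Expected payoff against b1: 10p + (-3)(1−p) = 13p − 3; against b2: 1p + 7(1−p) = −6p + 7.
Setting these equal: 13p − 3 = −6p + 7 ⇒ 19p = 10 ⇒ p = 10/19, and the value is (13)·(10/19) − 3 = 73/19.
For Column: with q = P(b1), equating T's and M's payoffs gives 9q + 1 = −10q + 7 ⇒ q = 6/19.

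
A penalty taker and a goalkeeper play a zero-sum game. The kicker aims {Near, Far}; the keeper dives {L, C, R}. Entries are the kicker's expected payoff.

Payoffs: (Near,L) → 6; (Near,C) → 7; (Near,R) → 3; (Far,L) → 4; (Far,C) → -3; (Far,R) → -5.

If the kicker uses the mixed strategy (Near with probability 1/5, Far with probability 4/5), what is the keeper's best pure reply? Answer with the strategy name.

If the keeper plays L, the kicker's expected payoff is (1/5)·6 + (4/5)·4 = 22/5.
If the keeper plays C, the kicker's expected payoff is (1/5)·7 + (4/5)·(-3) = -1.
If the keeper plays R, the kicker's expected payoff is (1/5)·3 + (4/5)·(-5) = -17/5.
The keeper minimizes the kicker's payoff; the smallest is -17/5, so the best response is R.

R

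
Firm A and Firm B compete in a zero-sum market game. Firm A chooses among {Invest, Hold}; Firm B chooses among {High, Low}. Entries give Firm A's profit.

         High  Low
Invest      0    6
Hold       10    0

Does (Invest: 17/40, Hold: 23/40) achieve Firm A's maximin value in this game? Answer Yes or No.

No

Against High this mix gives (17/40)·0 + (23/40)·10 = 23/4.
Against Low this mix gives (17/40)·6 + (23/40)·0 = 51/20.
Firm B will play Low, holding Firm A to 51/20. Shifting weight toward the row that does better against Low would raise this floor (the equalizing mix achieves 15/4 against both Low and High), so the proposed strategy is not optimal.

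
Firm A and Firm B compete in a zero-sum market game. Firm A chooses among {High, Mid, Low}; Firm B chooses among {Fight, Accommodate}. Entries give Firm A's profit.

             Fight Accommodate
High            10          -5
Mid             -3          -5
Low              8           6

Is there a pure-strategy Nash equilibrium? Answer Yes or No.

Row minima: High → -5, Mid → -5, Low → 6; maximin = 6.
Column maxima: Fight → 10, Accommodate → 6; minimax = 6.
maximin = minimax = 6, so a saddle point exists.

Yes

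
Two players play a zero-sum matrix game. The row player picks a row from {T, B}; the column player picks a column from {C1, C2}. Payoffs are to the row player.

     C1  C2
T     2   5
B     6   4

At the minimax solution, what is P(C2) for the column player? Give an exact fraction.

Row minima: T → 2, B → 4; maximin = 4.
Column maxima: C1 → 6, C2 → 5; minimax = 5.
4 ≠ 5, so there is no saddle point; optimal play is mixed.
Let the row player play T with probability p. Expected payoff against C1: 2p + 6(1−p) = −4p + 6; against C2: 5p + 4(1−p) = p + 4.
Setting these equal: −4p + 6 = p + 4 ⇒ −5p = -2 ⇒ p = 2/5, and the value is (-4)·(2/5) + 6 = 22/5.
For the column player: with q = P(C1), equating T's and B's payoffs gives −3q + 5 = 2q + 4 ⇒ q = 1/5.

4/5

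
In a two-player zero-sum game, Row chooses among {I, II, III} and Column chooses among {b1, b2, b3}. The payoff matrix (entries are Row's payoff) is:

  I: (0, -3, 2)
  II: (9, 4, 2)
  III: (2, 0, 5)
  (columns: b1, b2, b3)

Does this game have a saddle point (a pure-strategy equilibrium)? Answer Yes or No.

No

Row minima: I → -3, II → 2, III → 0; maximin = 2.
Column maxima: b1 → 9, b2 → 4, b3 → 5; minimax = 4.
2 ≠ 4, so no pure-strategy equilibrium exists.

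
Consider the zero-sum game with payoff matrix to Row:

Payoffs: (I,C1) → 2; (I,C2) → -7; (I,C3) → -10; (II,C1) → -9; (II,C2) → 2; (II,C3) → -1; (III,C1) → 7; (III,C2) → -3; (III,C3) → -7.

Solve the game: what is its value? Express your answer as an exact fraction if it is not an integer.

-35/11

Row minima: I → -10, II → -9, III → -7; maximin = -7.
Column maxima: C1 → 7, C2 → 2, C3 → -1; minimax = -1.
-7 ≠ -1, so there is no saddle point; optimal play is mixed.
I is strictly dominated by III, so Row never plays it.
C2 is strictly dominated by C3 (it gives Row strictly more in every row), so Column never plays it.
On the remaining 2×2 (II, III vs C1, C3):
Let Row play II with probability p. Expected payoff against C1: (-9)p + 7(1−p) = −16p + 7; against C3: (-1)p + (-7)(1−p) = 6p − 7.
Setting these equal: −16p + 7 = 6p − 7 ⇒ −22p = -14 ⇒ p = 7/11, and the value is (-16)·(7/11) + 7 = -35/11.
For Column: with q = P(C1), equating II's and III's payoffs gives −8q − 1 = 14q − 7 ⇒ q = 3/11.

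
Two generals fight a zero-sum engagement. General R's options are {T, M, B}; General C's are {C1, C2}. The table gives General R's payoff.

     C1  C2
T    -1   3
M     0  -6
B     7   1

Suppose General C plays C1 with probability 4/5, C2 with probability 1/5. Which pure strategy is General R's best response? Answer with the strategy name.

Expected payoff of T: (4/5)·(-1) + (1/5)·3 = -1/5.
Expected payoff of M: (4/5)·0 + (1/5)·(-6) = -6/5.
Expected payoff of B: (4/5)·7 + (1/5)·1 = 29/5.
The largest is 29/5, so General R's best response is B.

B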